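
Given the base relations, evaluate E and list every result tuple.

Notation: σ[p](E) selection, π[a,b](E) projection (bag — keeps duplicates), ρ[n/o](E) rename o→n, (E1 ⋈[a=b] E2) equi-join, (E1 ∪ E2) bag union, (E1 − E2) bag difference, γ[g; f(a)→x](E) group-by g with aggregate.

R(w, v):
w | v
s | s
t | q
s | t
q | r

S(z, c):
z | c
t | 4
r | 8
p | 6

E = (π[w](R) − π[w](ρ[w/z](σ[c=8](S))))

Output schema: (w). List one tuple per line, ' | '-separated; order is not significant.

Per-node cardinality:
  R → 4
  π[w](R) → 4
  S → 3
  σ[c=8](S) → 1
  ρ[w/z](σ[c=8](S)) → 1
  π[w](ρ[w/z](σ[c=8](S))) → 1
  (π[w](R) − π[w](ρ[w/z](σ[c=8](S)))) → 4

== RESULT ==
w
q
s
s
t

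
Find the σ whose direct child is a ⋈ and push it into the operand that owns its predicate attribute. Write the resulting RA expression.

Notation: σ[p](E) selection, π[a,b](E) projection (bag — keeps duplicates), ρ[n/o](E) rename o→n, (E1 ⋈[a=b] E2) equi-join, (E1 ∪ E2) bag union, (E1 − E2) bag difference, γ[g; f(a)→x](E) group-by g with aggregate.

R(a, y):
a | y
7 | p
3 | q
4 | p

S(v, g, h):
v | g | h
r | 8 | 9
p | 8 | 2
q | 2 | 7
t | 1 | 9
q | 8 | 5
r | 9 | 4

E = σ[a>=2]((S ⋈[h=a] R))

σ filters on a, owned by the right side.
E' = (S ⋈[h=a] σ[a>=2](R))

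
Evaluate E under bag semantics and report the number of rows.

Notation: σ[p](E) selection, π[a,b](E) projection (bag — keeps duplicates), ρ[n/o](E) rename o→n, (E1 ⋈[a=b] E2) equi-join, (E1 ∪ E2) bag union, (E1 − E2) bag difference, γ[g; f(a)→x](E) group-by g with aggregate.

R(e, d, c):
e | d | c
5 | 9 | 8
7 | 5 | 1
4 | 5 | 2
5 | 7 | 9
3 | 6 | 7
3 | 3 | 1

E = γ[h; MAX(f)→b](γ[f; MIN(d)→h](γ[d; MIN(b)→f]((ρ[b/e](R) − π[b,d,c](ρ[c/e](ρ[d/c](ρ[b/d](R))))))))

Stepwise |·|:
  R → 6
  ρ[b/e](R) → 6
  R → 6
  ρ[b/d](R) → 6
  ρ[d/c](ρ[b/d](R)) → 6
  ρ[c/e](ρ[d/c](ρ[b/d](R))) → 6
  π[b,d,c](ρ[c/e](ρ[d/c](ρ[b/d](R)))) → 6
  (ρ[b/e](R) − π[b,d,c](ρ[c/e](ρ[d/c](ρ[b/d](R))))) → 6
  γ[d; MIN(b)→f]((ρ[b/e](R) − π[b,d,c](ρ[c/e](ρ[d/c](ρ[b/d](R)))))) → 5
  γ[f; MIN(d)→h](γ[d; MIN(b)→f]((ρ[b/e](R) − π[b,d,c](ρ[c/e](ρ[d/c](ρ[b/d](R))))))) → 3
  γ[h; MAX(f)→b](γ[f; MIN(d)→h](γ[d; MIN(b)→f]((ρ[b/e](R) − π[b,d,c](ρ[c/e](ρ[d/c](ρ[b/d](R)))))))) → 3

|E| = 3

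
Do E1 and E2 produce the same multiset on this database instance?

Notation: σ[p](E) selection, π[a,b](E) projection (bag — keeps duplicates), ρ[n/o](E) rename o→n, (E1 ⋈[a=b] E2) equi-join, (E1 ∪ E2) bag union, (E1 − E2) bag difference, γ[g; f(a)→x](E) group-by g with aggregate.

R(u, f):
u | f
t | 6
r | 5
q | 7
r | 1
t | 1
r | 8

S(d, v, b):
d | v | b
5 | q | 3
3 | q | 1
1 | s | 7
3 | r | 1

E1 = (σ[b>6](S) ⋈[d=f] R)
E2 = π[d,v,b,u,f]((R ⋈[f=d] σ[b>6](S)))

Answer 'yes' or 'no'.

E1 subexpression sizes:
  S → 4
  σ[b>6](S) → 1
  R → 6
  (σ[b>6](S) ⋈[d=f] R) → 2
E2 subexpression sizes:
  R → 6
  S → 4
  σ[b>6](S) → 1
  (R ⋈[f=d] σ[b>6](S)) → 2
  π[d,v,b,u,f]((R ⋈[f=d] σ[b>6](S))) → 2

E1 and E2 produce the same multiset:
d | v | b | u | f
1 | s | 7 | r | 1
1 | s | 7 | t | 1

yes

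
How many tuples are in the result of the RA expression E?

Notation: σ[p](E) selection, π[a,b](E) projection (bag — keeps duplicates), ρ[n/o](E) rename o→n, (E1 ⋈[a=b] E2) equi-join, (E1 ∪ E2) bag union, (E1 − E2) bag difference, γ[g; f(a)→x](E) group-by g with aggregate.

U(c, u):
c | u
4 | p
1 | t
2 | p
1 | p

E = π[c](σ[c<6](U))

Row counts bottom-up:
  U → 4
  σ[c<6](U) → 4
  π[c](σ[c<6](U)) → 4

|E| = 4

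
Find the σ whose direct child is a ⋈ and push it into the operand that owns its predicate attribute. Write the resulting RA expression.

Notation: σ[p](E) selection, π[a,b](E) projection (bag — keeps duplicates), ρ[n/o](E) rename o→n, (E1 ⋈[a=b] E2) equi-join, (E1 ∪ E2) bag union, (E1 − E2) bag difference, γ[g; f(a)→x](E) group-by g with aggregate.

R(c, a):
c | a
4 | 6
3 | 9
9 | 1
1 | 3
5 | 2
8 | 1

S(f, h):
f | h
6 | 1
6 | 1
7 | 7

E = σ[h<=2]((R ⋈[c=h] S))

σ filters on h, owned by the right side.
E' = (R ⋈[c=h] σ[h<=2](S))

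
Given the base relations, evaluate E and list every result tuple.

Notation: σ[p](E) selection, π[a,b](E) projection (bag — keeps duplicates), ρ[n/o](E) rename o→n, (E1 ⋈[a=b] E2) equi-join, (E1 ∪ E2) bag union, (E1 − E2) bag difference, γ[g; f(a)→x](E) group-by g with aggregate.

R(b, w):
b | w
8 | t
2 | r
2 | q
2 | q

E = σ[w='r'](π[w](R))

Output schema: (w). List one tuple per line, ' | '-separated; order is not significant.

Row counts bottom-up:
  R → 4
  π[w](R) → 4
  σ[w='r'](π[w](R)) → 1

== RESULT ==
w
r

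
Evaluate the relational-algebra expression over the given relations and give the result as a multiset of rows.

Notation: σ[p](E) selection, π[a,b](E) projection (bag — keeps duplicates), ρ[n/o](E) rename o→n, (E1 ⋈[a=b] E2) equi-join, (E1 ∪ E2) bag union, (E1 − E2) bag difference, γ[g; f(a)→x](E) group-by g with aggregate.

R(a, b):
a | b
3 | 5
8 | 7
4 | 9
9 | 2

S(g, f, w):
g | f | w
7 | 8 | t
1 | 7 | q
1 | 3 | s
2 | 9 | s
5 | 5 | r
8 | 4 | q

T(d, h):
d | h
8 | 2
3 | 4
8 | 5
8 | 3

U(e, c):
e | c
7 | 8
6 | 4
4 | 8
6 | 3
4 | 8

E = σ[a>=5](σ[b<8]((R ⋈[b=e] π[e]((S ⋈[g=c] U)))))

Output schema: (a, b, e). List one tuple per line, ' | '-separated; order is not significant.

Row counts bottom-up:
  R → 4
  S → 6
  U → 5
  (S ⋈[g=c] U) → 3
  π[e]((S ⋈[g=c] U)) → 3
  (R ⋈[b=e] π[e]((S ⋈[g=c] U))) → 1
  σ[b<8]((R ⋈[b=e] π[e]((S ⋈[g=c] U)))) → 1
  σ[a>=5](σ[b<8]((R ⋈[b=e] π[e]((S ⋈[g=c] U))))) → 1

== RESULT ==
a | b | e
8 | 7 | 7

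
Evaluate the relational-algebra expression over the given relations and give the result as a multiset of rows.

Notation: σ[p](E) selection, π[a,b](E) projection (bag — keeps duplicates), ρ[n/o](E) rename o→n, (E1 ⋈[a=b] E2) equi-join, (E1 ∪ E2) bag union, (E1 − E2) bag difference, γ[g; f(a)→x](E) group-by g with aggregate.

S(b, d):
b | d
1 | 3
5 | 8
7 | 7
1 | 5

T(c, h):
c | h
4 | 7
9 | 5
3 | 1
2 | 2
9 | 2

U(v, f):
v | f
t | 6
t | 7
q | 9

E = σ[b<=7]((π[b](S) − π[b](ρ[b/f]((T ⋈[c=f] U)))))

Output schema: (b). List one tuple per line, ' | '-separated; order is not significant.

Per-node cardinality:
  S → 4
  π[b](S) → 4
  T → 5
  U → 3
  (T ⋈[c=f] U) → 2
  ρ[b/f]((T ⋈[c=f] U)) → 2
  π[b](ρ[b/f]((T ⋈[c=f] U))) → 2
  (π[b](S) − π[b](ρ[b/f]((T ⋈[c=f] U)))) → 4
  σ[b<=7]((π[b](S) − π[b](ρ[b/f]((T ⋈[c=f] U))))) → 4

== RESULT ==
b
1
1
5
7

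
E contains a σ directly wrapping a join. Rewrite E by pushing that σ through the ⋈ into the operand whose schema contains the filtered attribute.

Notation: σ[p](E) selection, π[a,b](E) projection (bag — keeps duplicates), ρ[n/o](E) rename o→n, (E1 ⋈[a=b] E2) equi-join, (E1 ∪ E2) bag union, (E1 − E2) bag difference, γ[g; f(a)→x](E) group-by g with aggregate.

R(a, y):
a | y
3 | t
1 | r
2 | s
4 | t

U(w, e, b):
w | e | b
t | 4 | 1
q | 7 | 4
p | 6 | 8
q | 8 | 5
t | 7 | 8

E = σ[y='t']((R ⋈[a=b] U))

σ filters on y, owned by the left side.
E' = (σ[y='t'](R) ⋈[a=b] U)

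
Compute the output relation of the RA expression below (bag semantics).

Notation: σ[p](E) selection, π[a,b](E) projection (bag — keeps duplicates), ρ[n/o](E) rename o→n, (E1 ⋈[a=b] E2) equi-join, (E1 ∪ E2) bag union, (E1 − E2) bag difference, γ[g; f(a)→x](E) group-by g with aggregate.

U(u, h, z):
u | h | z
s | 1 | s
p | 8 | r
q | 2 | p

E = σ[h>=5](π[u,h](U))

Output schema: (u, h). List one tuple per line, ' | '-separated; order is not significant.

Row counts bottom-up:
  U → 3
  π[u,h](U) → 3
  σ[h>=5](π[u,h](U)) → 1

== RESULT ==
u | h
p | 8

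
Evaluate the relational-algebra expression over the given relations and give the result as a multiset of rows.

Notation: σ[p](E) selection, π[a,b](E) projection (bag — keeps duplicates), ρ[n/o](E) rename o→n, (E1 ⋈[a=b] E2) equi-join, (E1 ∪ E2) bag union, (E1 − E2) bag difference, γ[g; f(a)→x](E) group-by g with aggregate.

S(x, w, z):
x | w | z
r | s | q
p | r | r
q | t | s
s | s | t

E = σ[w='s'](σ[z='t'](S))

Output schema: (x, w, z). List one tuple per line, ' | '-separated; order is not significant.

Per-node cardinality:
  S → 4
  σ[z='t'](S) → 1
  σ[w='s'](σ[z='t'](S)) → 1

== RESULT ==
x | w | z
s | s | t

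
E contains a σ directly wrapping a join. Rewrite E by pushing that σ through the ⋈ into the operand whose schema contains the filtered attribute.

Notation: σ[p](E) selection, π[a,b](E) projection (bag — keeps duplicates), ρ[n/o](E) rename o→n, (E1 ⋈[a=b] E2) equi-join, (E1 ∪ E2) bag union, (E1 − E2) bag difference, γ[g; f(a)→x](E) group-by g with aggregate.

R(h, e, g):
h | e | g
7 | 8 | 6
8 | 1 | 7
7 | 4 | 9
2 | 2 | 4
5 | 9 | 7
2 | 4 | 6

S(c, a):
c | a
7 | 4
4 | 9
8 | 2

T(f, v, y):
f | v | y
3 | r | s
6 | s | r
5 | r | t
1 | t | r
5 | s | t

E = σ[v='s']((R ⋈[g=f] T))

σ filters on v, owned by the right side.
E' = (R ⋈[g=f] σ[v='s'](T))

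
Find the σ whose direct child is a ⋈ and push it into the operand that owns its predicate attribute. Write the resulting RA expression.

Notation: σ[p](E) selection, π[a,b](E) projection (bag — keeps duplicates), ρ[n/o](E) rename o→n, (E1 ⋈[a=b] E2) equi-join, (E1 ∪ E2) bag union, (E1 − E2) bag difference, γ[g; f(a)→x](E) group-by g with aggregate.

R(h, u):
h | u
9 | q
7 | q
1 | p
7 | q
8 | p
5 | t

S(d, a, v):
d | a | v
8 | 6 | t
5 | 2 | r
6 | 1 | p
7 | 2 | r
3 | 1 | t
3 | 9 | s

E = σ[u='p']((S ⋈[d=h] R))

σ filters on u, owned by the right side.
E' = (S ⋈[d=h] σ[u='p'](R))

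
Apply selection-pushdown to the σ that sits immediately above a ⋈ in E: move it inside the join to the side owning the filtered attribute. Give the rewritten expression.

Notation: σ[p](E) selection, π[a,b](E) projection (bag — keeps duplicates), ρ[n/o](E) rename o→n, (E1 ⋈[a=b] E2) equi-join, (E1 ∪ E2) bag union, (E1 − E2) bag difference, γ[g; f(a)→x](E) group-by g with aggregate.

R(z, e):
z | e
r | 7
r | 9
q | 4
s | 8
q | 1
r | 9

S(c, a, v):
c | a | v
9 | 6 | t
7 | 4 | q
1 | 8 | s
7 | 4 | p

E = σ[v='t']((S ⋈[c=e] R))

σ filters on v, owned by the left side.
E' = (σ[v='t'](S) ⋈[c=e] R)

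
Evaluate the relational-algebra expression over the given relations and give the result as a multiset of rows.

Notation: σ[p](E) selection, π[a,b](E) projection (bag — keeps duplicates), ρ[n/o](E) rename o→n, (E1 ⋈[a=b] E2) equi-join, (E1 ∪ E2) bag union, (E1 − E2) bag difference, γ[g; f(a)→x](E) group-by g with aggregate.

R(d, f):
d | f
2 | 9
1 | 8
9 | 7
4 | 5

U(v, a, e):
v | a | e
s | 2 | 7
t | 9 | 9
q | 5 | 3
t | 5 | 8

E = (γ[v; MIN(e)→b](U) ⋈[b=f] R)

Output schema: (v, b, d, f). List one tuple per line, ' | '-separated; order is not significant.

Per-node cardinality:
  U → 4
  γ[v; MIN(e)→b](U) → 3
  R → 4
  (γ[v; MIN(e)→b](U) ⋈[b=f] R) → 2

== RESULT ==
v | b | d | f
s | 7 | 9 | 7
t | 8 | 1 | 8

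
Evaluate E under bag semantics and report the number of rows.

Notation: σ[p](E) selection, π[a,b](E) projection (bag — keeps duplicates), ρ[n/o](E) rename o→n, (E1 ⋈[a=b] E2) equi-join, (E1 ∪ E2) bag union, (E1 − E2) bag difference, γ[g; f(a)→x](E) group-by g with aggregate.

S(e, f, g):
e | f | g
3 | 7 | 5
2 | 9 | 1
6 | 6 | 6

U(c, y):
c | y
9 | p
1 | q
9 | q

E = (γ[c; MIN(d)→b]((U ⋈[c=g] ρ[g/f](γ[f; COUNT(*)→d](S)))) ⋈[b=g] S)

Subexpression sizes:
  U → 3
  S → 3
  γ[f; COUNT(*)→d](S) → 3
  ρ[g/f](γ[f; COUNT(*)→d](S)) → 3
  (U ⋈[c=g] ρ[g/f](γ[f; COUNT(*)→d](S))) → 2
  γ[c; MIN(d)→b]((U ⋈[c=g] ρ[g/f](γ[f; COUNT(*)→d](S)))) → 1
  S → 3
  (γ[c; MIN(d)→b]((U ⋈[c=g] ρ[g/f](γ[f; COUNT(*)→d](S)))) ⋈[b=g] S) → 1

|E| = 1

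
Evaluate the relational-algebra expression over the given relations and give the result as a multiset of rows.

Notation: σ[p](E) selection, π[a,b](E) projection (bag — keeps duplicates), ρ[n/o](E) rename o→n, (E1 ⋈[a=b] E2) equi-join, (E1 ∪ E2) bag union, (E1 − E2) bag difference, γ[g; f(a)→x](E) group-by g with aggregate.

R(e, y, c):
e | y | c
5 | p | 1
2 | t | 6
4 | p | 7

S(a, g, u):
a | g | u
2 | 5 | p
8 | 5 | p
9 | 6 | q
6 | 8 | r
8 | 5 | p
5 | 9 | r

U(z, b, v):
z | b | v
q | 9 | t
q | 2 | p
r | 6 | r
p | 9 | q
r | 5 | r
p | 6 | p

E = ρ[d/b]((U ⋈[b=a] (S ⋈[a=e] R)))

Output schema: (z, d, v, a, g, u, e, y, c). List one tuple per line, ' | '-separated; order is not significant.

Subexpression sizes:
  U → 6
  S → 6
  R → 3
  (S ⋈[a=e] R) → 2
  (U ⋈[b=a] (S ⋈[a=e] R)) → 2
  ρ[d/b]((U ⋈[b=a] (S ⋈[a=e] R))) → 2

== RESULT ==
z | d | v | a | g | u | e | y | c
q | 2 | p | 2 | 5 | p | 2 | t | 6
r | 5 | r | 5 | 9 | r | 5 | p | 1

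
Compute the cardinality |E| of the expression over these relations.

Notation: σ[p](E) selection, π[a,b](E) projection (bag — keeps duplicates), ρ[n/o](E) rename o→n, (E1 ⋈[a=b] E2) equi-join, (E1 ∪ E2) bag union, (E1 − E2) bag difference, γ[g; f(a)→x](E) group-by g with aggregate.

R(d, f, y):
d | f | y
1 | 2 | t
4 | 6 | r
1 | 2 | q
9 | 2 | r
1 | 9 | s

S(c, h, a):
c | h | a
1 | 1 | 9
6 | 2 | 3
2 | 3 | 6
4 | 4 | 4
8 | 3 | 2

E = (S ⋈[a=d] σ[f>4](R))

Stepwise |·|:
  S → 5
  R → 5
  σ[f>4](R) → 2
  (S ⋈[a=d] σ[f>4](R)) → 1

|E| = 1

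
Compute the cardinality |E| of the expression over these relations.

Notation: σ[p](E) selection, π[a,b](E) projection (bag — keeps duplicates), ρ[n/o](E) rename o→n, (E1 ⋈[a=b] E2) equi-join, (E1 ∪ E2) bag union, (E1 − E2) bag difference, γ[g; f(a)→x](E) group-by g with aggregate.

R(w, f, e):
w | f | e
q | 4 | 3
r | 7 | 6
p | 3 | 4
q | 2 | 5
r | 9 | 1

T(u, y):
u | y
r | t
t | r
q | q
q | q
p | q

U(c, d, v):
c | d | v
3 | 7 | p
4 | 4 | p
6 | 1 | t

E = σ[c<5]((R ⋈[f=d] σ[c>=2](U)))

Per-node cardinality:
  R → 5
  U → 3
  σ[c>=2](U) → 3
  (R ⋈[f=d] σ[c>=2](U)) → 2
  σ[c<5]((R ⋈[f=d] σ[c>=2](U))) → 2

|E| = 2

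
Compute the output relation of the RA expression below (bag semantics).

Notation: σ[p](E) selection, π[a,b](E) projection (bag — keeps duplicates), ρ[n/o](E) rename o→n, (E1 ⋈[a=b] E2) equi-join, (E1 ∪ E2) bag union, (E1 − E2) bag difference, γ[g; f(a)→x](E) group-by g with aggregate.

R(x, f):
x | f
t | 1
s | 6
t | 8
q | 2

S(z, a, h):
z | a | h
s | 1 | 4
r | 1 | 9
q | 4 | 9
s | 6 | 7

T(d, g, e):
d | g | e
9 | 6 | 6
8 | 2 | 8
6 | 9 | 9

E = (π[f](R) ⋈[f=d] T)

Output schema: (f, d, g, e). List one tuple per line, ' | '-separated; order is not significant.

Per-node cardinality:
  R → 4
  π[f](R) → 4
  T → 3
  (π[f](R) ⋈[f=d] T) → 2

== RESULT ==
f | d | g | e
6 | 6 | 9 | 9
8 | 8 | 2 | 8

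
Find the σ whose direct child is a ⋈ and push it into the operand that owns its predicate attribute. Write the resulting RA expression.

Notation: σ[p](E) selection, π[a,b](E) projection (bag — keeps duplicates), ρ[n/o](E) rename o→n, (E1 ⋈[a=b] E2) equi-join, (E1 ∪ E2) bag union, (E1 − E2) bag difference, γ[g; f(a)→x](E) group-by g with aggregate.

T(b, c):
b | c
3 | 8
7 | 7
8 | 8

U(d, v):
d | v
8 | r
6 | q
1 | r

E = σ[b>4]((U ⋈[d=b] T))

σ filters on b, owned by the right side.
E' = (U ⋈[d=b] σ[b>4](T))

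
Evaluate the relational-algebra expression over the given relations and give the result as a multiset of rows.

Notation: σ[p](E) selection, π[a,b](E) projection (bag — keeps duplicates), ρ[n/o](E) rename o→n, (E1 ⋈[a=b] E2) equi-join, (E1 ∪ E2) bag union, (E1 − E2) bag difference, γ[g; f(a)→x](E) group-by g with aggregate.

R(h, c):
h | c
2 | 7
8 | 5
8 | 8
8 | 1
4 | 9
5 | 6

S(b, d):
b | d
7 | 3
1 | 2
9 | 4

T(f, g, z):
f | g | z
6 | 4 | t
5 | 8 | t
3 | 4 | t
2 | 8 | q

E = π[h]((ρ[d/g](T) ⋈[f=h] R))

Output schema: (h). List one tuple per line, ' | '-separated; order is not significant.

Subexpression sizes:
  T → 4
  ρ[d/g](T) → 4
  R → 6
  (ρ[d/g](T) ⋈[f=h] R) → 2
  π[h]((ρ[d/g](T) ⋈[f=h] R)) → 2

== RESULT ==
h
2
5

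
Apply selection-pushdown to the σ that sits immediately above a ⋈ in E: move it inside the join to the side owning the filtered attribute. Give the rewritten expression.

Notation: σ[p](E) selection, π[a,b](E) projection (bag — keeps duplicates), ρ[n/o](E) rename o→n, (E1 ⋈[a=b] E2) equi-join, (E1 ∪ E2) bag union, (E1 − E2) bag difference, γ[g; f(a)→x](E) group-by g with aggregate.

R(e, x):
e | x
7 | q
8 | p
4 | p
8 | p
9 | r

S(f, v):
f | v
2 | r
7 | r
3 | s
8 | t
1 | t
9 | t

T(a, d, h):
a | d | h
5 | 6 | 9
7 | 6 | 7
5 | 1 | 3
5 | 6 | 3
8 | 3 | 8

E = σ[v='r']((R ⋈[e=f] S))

σ filters on v, owned by the right side.
E' = (R ⋈[e=f] σ[v='r'](S))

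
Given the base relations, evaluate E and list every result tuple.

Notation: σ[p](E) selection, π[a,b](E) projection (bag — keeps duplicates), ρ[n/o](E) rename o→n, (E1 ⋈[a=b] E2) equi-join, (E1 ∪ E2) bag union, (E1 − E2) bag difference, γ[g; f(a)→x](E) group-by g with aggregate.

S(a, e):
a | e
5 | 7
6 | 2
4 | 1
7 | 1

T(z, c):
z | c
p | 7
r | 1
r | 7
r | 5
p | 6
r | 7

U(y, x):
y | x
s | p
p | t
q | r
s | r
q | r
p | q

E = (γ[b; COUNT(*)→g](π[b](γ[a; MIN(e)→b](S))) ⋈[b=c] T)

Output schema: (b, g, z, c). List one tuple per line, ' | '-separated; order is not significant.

Per-node cardinality:
  S → 4
  γ[a; MIN(e)→b](S) → 4
  π[b](γ[a; MIN(e)→b](S)) → 4
  γ[b; COUNT(*)→g](π[b](γ[a; MIN(e)→b](S))) → 3
  T → 6
  (γ[b; COUNT(*)→g](π[b](γ[a; MIN(e)→b](S))) ⋈[b=c] T) → 4

== RESULT ==
b | g | z | c
1 | 2 | r | 1
7 | 1 | p | 7
7 | 1 | r | 7
7 | 1 | r | 7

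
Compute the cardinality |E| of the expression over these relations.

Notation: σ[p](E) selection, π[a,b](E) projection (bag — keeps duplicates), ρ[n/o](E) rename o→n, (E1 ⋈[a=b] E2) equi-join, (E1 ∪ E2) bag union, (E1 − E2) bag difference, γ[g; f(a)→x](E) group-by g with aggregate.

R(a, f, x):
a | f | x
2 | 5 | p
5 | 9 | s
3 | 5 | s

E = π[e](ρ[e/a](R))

Subexpression sizes:
  R → 3
  ρ[e/a](R) → 3
  π[e](ρ[e/a](R)) → 3

|E| = 3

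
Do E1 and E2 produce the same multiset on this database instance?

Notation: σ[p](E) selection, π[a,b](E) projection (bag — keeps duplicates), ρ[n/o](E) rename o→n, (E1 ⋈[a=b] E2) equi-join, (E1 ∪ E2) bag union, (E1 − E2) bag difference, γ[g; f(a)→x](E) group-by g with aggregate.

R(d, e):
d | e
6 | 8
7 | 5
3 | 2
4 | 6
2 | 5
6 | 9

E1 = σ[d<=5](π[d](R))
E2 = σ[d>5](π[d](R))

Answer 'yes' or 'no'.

E1 stepwise |·|:
  R → 6
  π[d](R) → 6
  σ[d<=5](π[d](R)) → 3
E2 stepwise |·|:
  R → 6
  π[d](R) → 6
  σ[d>5](π[d](R)) → 3

E1 result:
d
2
3
4
E2 result:
d
6
6
7
Witness: (6,) appears 0× in E1 but 2× in E2.

no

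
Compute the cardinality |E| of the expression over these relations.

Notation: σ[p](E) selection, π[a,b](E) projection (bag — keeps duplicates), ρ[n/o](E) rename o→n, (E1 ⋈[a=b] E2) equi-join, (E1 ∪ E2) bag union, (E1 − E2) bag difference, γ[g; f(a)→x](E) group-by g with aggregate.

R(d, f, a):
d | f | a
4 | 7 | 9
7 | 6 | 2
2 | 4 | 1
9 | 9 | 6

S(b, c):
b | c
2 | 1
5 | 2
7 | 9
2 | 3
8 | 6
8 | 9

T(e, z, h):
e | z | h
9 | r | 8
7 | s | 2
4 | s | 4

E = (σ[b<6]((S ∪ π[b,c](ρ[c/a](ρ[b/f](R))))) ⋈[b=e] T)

Stepwise |·|:
  S → 6
  R → 4
  ρ[b/f](R) → 4
  ρ[c/a](ρ[b/f](R)) → 4
  π[b,c](ρ[c/a](ρ[b/f](R))) → 4
  (S ∪ π[b,c](ρ[c/a](ρ[b/f](R)))) → 10
  σ[b<6]((S ∪ π[b,c](ρ[c/a](ρ[b/f](R))))) → 4
  T → 3
  (σ[b<6]((S ∪ π[b,c](ρ[c/a](ρ[b/f](R))))) ⋈[b=e] T) → 1

|E| = 1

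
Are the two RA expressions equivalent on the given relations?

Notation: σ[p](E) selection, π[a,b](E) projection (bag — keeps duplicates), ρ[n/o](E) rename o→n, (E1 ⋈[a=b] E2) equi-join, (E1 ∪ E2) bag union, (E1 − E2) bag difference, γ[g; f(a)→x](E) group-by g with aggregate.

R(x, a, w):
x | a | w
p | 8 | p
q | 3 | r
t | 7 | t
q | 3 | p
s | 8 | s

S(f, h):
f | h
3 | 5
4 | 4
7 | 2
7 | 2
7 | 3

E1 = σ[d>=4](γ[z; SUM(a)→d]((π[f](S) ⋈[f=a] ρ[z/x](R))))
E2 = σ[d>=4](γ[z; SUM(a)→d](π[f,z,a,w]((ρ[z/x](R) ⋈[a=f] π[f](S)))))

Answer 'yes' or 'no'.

E1 subexpression sizes:
  S → 5
  π[f](S) → 5
  R → 5
  ρ[z/x](R) → 5
  (π[f](S) ⋈[f=a] ρ[z/x](R)) → 5
  γ[z; SUM(a)→d]((π[f](S) ⋈[f=a] ρ[z/x](R))) → 2
  σ[d>=4](γ[z; SUM(a)→d]((π[f](S) ⋈[f=a] ρ[z/x](R)))) → 2
E2 subexpression sizes:
  R → 5
  ρ[z/x](R) → 5
  S → 5
  π[f](S) → 5
  (ρ[z/x](R) ⋈[a=f] π[f](S)) → 5
  π[f,z,a,w]((ρ[z/x](R) ⋈[a=f] π[f](S))) → 5
  γ[z; SUM(a)→d](π[f,z,a,w]((ρ[z/x](R) ⋈[a=f] π[f](S)))) → 2
  σ[d>=4](γ[z; SUM(a)→d](π[f,z,a,w]((ρ[z/x](R) ⋈[a=f] π[f](S))))) → 2

E1 and E2 produce the same multiset:
z | d
q | 6
t | 21

yes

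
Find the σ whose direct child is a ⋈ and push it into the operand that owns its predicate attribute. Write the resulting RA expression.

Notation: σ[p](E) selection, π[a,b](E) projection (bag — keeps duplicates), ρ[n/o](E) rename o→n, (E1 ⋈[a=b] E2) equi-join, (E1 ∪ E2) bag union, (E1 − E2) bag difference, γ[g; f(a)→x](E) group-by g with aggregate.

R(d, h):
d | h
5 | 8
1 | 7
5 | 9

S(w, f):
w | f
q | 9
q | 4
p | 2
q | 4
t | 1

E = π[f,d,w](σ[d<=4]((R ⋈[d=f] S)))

σ filters on d, owned by the left side.
E' = π[f,d,w]((σ[d<=4](R) ⋈[d=f] S))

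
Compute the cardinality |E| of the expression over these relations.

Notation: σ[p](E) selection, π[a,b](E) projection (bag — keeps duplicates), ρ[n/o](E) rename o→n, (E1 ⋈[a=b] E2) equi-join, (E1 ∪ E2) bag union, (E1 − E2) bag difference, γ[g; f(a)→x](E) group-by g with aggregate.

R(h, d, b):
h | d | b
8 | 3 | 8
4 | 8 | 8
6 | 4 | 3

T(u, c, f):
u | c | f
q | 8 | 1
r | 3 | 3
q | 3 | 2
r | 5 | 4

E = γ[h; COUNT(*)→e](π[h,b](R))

Per-node cardinality:
  R → 3
  π[h,b](R) → 3
  γ[h; COUNT(*)→e](π[h,b](R)) → 3

|E| = 3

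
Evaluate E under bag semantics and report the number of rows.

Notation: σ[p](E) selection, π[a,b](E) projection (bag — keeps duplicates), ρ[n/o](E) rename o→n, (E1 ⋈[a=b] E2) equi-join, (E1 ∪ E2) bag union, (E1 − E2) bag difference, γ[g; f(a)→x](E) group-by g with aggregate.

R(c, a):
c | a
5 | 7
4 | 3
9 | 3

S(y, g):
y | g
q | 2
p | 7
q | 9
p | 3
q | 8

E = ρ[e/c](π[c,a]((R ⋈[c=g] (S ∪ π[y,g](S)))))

Row counts bottom-up:
  R → 3
  S → 5
  S → 5
  π[y,g](S) → 5
  (S ∪ π[y,g](S)) → 10
  (R ⋈[c=g] (S ∪ π[y,g](S))) → 2
  π[c,a]((R ⋈[c=g] (S ∪ π[y,g](S)))) → 2
  ρ[e/c](π[c,a]((R ⋈[c=g] (S ∪ π[y,g](S))))) → 2

|E| = 2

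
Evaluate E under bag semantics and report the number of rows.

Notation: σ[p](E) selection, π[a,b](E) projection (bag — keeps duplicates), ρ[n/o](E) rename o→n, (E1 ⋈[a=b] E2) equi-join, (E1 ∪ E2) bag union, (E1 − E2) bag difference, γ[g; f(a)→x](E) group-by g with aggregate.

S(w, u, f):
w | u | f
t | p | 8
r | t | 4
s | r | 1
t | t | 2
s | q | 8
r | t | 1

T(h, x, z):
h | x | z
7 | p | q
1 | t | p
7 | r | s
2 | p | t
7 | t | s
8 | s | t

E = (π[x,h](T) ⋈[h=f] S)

Subexpression sizes:
  T → 6
  π[x,h](T) → 6
  S → 6
  (π[x,h](T) ⋈[h=f] S) → 5

|E| = 5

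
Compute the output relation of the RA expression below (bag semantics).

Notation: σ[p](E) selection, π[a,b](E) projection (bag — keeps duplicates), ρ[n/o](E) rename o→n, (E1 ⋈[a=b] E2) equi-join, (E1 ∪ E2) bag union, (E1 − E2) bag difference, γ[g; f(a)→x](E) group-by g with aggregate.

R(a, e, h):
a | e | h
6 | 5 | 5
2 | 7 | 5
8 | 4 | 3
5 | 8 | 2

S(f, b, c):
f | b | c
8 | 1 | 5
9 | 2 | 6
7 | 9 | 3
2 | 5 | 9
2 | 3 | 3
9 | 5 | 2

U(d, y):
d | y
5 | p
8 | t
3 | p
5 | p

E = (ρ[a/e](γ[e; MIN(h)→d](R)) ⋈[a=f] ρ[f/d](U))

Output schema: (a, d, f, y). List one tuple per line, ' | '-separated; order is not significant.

Per-node cardinality:
  R → 4
  γ[e; MIN(h)→d](R) → 4
  ρ[a/e](γ[e; MIN(h)→d](R)) → 4
  U → 4
  ρ[f/d](U) → 4
  (ρ[a/e](γ[e; MIN(h)→d](R)) ⋈[a=f] ρ[f/d](U)) → 3

== RESULT ==
a | d | f | y
5 | 5 | 5 | p
5 | 5 | 5 | p
8 | 2 | 8 | t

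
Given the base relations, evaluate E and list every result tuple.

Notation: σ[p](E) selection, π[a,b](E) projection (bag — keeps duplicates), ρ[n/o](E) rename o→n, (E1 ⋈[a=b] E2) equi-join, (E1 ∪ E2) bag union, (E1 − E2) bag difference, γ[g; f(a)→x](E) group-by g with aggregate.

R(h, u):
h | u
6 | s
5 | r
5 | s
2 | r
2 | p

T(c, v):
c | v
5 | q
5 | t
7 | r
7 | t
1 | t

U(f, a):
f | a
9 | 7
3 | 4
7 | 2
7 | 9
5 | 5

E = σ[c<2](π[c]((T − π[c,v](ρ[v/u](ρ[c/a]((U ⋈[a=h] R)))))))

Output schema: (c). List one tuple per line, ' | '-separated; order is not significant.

Stepwise |·|:
  T → 5
  U → 5
  R → 5
  (U ⋈[a=h] R) → 4
  ρ[c/a]((U ⋈[a=h] R)) → 4
  ρ[v/u](ρ[c/a]((U ⋈[a=h] R))) → 4
  π[c,v](ρ[v/u](ρ[c/a]((U ⋈[a=h] R)))) → 4
  (T − π[c,v](ρ[v/u](ρ[c/a]((U ⋈[a=h] R))))) → 5
  π[c]((T − π[c,v](ρ[v/u](ρ[c/a]((U ⋈[a=h] R)))))) → 5
  σ[c<2](π[c]((T − π[c,v](ρ[v/u](ρ[c/a]((U ⋈[a=h] R))))))) → 1

== RESULT ==
c
1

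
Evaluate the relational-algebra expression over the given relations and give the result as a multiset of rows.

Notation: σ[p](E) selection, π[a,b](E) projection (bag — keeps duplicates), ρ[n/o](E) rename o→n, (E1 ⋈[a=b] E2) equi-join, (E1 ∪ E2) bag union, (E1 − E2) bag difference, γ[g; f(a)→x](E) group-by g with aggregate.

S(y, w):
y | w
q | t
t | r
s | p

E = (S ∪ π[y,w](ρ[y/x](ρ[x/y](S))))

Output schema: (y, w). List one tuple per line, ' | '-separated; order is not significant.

Stepwise |·|:
  S → 3
  S → 3
  ρ[x/y](S) → 3
  ρ[y/x](ρ[x/y](S)) → 3
  π[y,w](ρ[y/x](ρ[x/y](S))) → 3
  (S ∪ π[y,w](ρ[y/x](ρ[x/y](S)))) → 6

== RESULT ==
y | w
q | t
q | t
s | p
s | p
t | r
t | r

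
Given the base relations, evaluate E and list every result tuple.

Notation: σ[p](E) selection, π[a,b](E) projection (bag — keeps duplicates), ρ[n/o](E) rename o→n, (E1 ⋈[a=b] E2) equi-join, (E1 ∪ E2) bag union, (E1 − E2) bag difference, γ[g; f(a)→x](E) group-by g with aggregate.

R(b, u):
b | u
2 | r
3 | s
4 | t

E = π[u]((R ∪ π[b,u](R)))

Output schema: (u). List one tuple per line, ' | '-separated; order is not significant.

Stepwise |·|:
  R → 3
  R → 3
  π[b,u](R) → 3
  (R ∪ π[b,u](R)) → 6
  π[u]((R ∪ π[b,u](R))) → 6

== RESULT ==
u
r
r
s
s
t
t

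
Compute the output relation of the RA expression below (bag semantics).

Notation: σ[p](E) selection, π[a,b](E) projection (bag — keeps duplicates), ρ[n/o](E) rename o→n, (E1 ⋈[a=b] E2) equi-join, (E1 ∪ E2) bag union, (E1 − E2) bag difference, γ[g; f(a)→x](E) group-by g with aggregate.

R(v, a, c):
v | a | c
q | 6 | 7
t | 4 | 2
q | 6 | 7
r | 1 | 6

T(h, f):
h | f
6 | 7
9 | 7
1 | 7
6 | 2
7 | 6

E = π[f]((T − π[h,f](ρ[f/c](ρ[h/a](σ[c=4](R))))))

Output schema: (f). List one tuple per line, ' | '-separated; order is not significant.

Stepwise |·|:
  T → 5
  R → 4
  σ[c=4](R) → 0
  ρ[h/a](σ[c=4](R)) → 0
  ρ[f/c](ρ[h/a](σ[c=4](R))) → 0
  π[h,f](ρ[f/c](ρ[h/a](σ[c=4](R)))) → 0
  (T − π[h,f](ρ[f/c](ρ[h/a](σ[c=4](R))))) → 5
  π[f]((T − π[h,f](ρ[f/c](ρ[h/a](σ[c=4](R)))))) → 5

== RESULT ==
f
2
6
7
7
7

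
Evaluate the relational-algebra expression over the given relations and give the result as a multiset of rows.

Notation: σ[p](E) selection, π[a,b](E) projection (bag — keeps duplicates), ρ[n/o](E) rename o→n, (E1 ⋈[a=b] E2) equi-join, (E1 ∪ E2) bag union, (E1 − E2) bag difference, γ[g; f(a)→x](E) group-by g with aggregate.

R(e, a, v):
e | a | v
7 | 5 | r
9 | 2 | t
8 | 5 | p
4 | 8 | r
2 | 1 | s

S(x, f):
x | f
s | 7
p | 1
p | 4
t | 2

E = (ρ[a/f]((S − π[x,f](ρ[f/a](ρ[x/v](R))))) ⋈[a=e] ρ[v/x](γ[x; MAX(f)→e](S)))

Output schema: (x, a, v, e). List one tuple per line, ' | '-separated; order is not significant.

Per-node cardinality:
  S → 4
  R → 5
  ρ[x/v](R) → 5
  ρ[f/a](ρ[x/v](R)) → 5
  π[x,f](ρ[f/a](ρ[x/v](R))) → 5
  (S − π[x,f](ρ[f/a](ρ[x/v](R)))) → 3
  ρ[a/f]((S − π[x,f](ρ[f/a](ρ[x/v](R))))) → 3
  S → 4
  γ[x; MAX(f)→e](S) → 3
  ρ[v/x](γ[x; MAX(f)→e](S)) → 3
  (ρ[a/f]((S − π[x,f](ρ[f/a](ρ[x/v](R))))) ⋈[a=e] ρ[v/x](γ[x; MAX(f)→e](S))) → 2

== RESULT ==
x | a | v | e
p | 4 | p | 4
s | 7 | s | 7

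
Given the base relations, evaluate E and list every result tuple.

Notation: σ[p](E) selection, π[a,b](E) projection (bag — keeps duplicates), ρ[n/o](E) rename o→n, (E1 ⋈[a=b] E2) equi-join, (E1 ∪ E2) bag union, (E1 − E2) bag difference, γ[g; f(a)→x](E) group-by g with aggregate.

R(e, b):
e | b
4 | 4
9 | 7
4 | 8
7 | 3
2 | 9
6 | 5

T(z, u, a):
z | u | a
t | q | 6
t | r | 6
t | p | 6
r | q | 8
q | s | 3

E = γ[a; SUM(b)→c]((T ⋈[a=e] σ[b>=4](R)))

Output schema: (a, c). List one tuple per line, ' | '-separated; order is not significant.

Stepwise |·|:
  T → 5
  R → 6
  σ[b>=4](R) → 5
  (T ⋈[a=e] σ[b>=4](R)) → 3
  γ[a; SUM(b)→c]((T ⋈[a=e] σ[b>=4](R))) → 1

== RESULT ==
a | c
6 | 15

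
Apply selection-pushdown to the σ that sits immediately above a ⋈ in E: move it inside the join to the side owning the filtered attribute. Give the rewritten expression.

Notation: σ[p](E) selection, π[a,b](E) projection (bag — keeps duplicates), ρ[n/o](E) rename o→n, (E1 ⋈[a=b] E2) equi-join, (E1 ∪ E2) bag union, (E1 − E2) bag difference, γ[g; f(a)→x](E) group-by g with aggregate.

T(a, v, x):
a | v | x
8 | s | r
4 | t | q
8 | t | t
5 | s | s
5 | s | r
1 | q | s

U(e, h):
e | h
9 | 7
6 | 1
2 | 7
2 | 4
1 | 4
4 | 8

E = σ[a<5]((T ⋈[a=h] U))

σ filters on a, owned by the left side.
E' = (σ[a<5](T) ⋈[a=h] U)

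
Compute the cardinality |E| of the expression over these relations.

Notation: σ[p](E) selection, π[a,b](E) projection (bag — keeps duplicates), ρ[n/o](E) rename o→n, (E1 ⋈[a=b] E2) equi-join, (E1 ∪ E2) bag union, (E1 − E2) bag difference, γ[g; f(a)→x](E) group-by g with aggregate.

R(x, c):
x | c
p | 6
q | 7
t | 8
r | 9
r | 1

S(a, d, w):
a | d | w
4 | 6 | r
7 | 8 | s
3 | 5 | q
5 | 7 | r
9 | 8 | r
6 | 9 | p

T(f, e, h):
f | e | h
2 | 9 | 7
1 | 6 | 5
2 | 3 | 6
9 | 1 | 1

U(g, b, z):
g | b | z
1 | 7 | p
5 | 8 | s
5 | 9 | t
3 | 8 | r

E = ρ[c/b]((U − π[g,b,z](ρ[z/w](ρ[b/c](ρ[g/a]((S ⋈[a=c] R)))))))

Subexpression sizes:
  U → 4
  S → 6
  R → 5
  (S ⋈[a=c] R) → 3
  ρ[g/a]((S ⋈[a=c] R)) → 3
  ρ[b/c](ρ[g/a]((S ⋈[a=c] R))) → 3
  ρ[z/w](ρ[b/c](ρ[g/a]((S ⋈[a=c] R)))) → 3
  π[g,b,z](ρ[z/w](ρ[b/c](ρ[g/a]((S ⋈[a=c] R))))) → 3
  (U − π[g,b,z](ρ[z/w](ρ[b/c](ρ[g/a]((S ⋈[a=c] R)))))) → 4
  ρ[c/b]((U − π[g,b,z](ρ[z/w](ρ[b/c](ρ[g/a]((S ⋈[a=c] R))))))) → 4

|E| = 4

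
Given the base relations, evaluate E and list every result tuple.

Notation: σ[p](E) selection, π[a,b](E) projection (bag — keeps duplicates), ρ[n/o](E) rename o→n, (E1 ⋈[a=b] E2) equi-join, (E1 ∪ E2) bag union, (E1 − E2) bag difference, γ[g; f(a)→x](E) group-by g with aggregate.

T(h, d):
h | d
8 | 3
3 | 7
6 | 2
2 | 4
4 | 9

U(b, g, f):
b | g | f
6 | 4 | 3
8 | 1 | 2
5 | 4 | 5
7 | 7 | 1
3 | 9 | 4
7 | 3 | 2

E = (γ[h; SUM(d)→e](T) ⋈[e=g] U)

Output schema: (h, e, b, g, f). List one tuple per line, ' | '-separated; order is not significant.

Per-node cardinality:
  T → 5
  γ[h; SUM(d)→e](T) → 5
  U → 6
  (γ[h; SUM(d)→e](T) ⋈[e=g] U) → 5

== RESULT ==
h | e | b | g | f
2 | 4 | 5 | 4 | 5
2 | 4 | 6 | 4 | 3
3 | 7 | 7 | 7 | 1
4 | 9 | 3 | 9 | 4
8 | 3 | 7 | 3 | 2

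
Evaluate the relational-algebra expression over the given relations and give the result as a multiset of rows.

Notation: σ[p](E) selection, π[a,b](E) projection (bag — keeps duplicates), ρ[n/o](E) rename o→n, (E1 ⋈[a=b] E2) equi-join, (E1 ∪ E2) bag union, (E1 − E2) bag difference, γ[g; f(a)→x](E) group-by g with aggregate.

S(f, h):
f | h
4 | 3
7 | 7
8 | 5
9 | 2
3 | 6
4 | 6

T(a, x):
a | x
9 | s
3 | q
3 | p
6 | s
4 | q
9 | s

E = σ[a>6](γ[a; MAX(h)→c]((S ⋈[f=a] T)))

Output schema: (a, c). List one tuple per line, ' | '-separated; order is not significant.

Per-node cardinality:
  S → 6
  T → 6
  (S ⋈[f=a] T) → 6
  γ[a; MAX(h)→c]((S ⋈[f=a] T)) → 3
  σ[a>6](γ[a; MAX(h)→c]((S ⋈[f=a] T))) → 1

== RESULT ==
a | c
9 | 2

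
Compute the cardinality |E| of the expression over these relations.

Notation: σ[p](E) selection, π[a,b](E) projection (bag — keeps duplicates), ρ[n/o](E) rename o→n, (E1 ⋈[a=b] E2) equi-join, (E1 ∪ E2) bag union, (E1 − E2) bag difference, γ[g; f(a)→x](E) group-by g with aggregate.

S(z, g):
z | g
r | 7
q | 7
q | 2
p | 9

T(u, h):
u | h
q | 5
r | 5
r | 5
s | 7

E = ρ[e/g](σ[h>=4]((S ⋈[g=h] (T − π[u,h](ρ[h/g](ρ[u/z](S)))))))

Stepwise |·|:
  S → 4
  T → 4
  S → 4
  ρ[u/z](S) → 4
  ρ[h/g](ρ[u/z](S)) → 4
  π[u,h](ρ[h/g](ρ[u/z](S))) → 4
  (T − π[u,h](ρ[h/g](ρ[u/z](S)))) → 4
  (S ⋈[g=h] (T − π[u,h](ρ[h/g](ρ[u/z](S))))) → 2
  σ[h>=4]((S ⋈[g=h] (T − π[u,h](ρ[h/g](ρ[u/z](S)))))) → 2
  ρ[e/g](σ[h>=4]((S ⋈[g=h] (T − π[u,h](ρ[h/g](ρ[u/z](S))))))) → 2

|E| = 2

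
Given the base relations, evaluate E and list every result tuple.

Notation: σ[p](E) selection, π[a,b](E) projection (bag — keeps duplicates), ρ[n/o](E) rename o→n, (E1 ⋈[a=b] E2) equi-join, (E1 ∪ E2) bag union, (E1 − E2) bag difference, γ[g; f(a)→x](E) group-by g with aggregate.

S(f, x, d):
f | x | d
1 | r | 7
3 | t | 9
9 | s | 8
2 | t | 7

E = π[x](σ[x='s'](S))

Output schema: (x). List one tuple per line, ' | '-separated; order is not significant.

Stepwise |·|:
  S → 4
  σ[x='s'](S) → 1
  π[x](σ[x='s'](S)) → 1

== RESULT ==
x
s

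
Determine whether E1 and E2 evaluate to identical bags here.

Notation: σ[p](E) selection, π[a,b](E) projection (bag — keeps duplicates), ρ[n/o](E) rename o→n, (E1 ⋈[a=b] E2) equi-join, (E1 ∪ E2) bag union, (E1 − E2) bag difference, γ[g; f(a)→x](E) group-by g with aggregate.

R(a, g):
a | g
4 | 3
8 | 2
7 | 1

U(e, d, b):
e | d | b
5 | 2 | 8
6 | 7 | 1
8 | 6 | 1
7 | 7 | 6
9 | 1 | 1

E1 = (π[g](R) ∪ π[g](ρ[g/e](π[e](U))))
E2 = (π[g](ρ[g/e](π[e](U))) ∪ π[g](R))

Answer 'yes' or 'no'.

E1 row counts bottom-up:
  R → 3
  π[g](R) → 3
  U → 5
  π[e](U) → 5
  ρ[g/e](π[e](U)) → 5
  π[g](ρ[g/e](π[e](U))) → 5
  (π[g](R) ∪ π[g](ρ[g/e](π[e](U)))) → 8
E2 row counts bottom-up:
  U → 5
  π[e](U) → 5
  ρ[g/e](π[e](U)) → 5
  π[g](ρ[g/e](π[e](U))) → 5
  R → 3
  π[g](R) → 3
  (π[g](ρ[g/e](π[e](U))) ∪ π[g](R)) → 8

E1 and E2 produce the same multiset:
g
1
2
3
5
6
7
8
9

yes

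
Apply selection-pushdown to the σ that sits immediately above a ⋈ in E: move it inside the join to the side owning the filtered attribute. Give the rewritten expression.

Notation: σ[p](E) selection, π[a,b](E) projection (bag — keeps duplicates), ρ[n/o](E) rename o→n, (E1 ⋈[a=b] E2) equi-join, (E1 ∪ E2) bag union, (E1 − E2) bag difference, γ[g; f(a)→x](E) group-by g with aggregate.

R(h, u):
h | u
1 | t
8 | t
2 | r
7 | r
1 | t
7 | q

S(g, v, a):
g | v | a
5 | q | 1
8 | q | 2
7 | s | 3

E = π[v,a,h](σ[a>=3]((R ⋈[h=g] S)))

σ filters on a, owned by the right side.
E' = π[v,a,h]((R ⋈[h=g] σ[a>=3](S)))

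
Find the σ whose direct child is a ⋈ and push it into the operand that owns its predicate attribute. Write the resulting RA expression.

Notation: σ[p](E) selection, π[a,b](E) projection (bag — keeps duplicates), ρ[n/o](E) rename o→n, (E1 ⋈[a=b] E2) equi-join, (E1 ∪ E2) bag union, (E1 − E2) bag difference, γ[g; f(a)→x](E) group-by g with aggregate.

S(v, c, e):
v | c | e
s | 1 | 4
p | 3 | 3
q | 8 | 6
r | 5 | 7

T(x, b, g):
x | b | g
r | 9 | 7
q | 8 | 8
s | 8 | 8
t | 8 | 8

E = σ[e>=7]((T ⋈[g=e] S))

σ filters on e, owned by the right side.
E' = (T ⋈[g=e] σ[e>=7](S))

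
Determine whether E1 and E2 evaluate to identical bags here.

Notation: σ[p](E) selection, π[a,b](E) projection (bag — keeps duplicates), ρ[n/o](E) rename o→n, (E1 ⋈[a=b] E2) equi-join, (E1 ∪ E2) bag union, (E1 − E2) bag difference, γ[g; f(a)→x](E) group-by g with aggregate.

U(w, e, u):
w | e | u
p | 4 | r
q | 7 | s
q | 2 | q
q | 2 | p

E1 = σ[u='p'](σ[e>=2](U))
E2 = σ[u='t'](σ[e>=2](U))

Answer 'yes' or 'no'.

E1 stepwise |·|:
  U → 4
  σ[e>=2](U) → 4
  σ[u='p'](σ[e>=2](U)) → 1
E2 stepwise |·|:
  U → 4
  σ[e>=2](U) → 4
  σ[u='t'](σ[e>=2](U)) → 0

E1 result:
w | e | u
q | 2 | p
E2 result:
w | e | u
(0 rows)
Witness: ('q', 2, 'p') appears 1× in E1 but 0× in E2.

no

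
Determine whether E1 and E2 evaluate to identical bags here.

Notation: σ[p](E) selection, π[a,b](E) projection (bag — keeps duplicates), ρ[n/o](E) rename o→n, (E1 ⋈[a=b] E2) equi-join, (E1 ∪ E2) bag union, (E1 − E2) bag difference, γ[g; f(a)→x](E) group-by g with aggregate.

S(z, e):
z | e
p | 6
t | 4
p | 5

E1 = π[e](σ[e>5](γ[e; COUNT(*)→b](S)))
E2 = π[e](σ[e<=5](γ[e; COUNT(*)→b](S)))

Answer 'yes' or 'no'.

E1 row counts bottom-up:
  S → 3
  γ[e; COUNT(*)→b](S) → 3
  σ[e>5](γ[e; COUNT(*)→b](S)) → 1
  π[e](σ[e>5](γ[e; COUNT(*)→b](S))) → 1
E2 row counts bottom-up:
  S → 3
  γ[e; COUNT(*)→b](S) → 3
  σ[e<=5](γ[e; COUNT(*)→b](S)) → 2
  π[e](σ[e<=5](γ[e; COUNT(*)→b](S))) → 2

E1 result:
e
6
E2 result:
e
4
5
Witness: (6,) appears 1× in E1 but 0× in E2.

no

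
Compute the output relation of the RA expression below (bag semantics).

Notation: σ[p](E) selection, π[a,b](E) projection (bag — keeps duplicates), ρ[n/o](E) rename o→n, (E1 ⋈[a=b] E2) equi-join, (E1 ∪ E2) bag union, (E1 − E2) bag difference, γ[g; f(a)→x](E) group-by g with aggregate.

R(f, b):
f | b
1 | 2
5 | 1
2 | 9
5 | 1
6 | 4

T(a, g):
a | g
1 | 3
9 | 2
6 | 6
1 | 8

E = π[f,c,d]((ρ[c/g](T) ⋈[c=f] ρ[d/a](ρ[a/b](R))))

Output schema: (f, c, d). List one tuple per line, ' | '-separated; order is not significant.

Stepwise |·|:
  T → 4
  ρ[c/g](T) → 4
  R → 5
  ρ[a/b](R) → 5
  ρ[d/a](ρ[a/b](R)) → 5
  (ρ[c/g](T) ⋈[c=f] ρ[d/a](ρ[a/b](R))) → 2
  π[f,c,d]((ρ[c/g](T) ⋈[c=f] ρ[d/a](ρ[a/b](R)))) → 2

== RESULT ==
f | c | d
2 | 2 | 9
6 | 6 | 4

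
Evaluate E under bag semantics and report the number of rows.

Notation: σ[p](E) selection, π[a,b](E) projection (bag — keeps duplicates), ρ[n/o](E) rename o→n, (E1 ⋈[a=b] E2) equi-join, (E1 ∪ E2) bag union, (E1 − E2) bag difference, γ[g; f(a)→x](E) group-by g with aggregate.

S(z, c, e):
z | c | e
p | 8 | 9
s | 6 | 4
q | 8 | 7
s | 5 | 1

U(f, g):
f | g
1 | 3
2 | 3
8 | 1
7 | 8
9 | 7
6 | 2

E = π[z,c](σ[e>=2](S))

Stepwise |·|:
  S → 4
  σ[e>=2](S) → 3
  π[z,c](σ[e>=2](S)) → 3

|E| = 3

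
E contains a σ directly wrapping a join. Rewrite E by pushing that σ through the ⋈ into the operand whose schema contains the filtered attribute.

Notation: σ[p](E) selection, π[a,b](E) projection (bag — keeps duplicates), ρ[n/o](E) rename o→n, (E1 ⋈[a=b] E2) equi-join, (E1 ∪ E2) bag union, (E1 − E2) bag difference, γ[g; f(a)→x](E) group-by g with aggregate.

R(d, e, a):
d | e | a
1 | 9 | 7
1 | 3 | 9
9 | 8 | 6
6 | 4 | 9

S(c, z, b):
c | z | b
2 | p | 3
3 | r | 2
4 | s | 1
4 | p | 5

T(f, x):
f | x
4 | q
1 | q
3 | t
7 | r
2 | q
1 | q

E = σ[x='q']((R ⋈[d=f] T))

σ filters on x, owned by the right side.
E' = (R ⋈[d=f] σ[x='q'](T))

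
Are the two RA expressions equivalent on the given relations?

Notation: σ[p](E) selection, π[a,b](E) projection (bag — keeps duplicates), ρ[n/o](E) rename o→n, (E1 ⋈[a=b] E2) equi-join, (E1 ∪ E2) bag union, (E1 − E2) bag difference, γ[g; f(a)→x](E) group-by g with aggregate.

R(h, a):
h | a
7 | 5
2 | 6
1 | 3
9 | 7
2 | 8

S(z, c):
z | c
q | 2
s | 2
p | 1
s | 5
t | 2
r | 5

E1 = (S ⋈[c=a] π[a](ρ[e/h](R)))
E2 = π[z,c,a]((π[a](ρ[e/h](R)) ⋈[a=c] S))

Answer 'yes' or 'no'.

E1 per-node cardinality:
  S → 6
  R → 5
  ρ[e/h](R) → 5
  π[a](ρ[e/h](R)) → 5
  (S ⋈[c=a] π[a](ρ[e/h](R))) → 2
E2 per-node cardinality:
  R → 5
  ρ[e/h](R) → 5
  π[a](ρ[e/h](R)) → 5
  S → 6
  (π[a](ρ[e/h](R)) ⋈[a=c] S) → 2
  π[z,c,a]((π[a](ρ[e/h](R)) ⋈[a=c] S)) → 2

E1 and E2 produce the same multiset:
z | c | a
r | 5 | 5
s | 5 | 5

yes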